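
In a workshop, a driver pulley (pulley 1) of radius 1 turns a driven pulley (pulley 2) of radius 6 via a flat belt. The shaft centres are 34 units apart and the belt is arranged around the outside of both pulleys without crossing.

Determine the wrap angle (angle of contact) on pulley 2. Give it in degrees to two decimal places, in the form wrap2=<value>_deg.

wrap2=196.91_deg

open belt: β = asin((r2−r1)/C) = asin(5/34) = 8.4565°
wrap1 = π − 2β = 163.0870°
wrap2 = π + 2β = 196.9130°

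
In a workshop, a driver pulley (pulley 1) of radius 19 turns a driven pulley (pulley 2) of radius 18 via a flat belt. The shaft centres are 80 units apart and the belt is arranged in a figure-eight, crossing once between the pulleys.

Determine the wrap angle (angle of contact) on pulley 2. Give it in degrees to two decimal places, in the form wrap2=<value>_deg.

crossed belt: β = asin((r1+r2)/C) = asin(37/80) = 27.5485°
wrap1 = wrap2 = π + 2β = 235.0971°

wrap2=235.10_deg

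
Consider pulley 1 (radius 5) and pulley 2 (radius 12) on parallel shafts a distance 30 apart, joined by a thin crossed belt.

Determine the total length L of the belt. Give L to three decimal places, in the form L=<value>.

crossed belt: β = asin((r1+r2)/C) = asin(17/30) = 34.5181°
wrap1 = wrap2 = π + 2β = 249.0362°
tangent length = C·cosβ = 24.7184
L = (r1+r2)·wrap + 2·C·cosβ = 17·4.3465 + 2·24.7184 = 123.3274

L=123.327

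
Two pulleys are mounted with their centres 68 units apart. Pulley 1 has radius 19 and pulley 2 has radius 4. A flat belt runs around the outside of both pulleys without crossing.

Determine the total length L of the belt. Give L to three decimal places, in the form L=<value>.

open belt: β = asin((r2−r1)/C) = asin(-15/68) = -12.7436°
wrap1 = π − 2β = 205.4872°
wrap2 = π + 2β = 154.5128°
tangent length = C·cosβ = 66.3250
L = r1·wrap1 + r2·wrap2 + 2·C·cosβ = 19·3.5864 + 4·2.6968 + 2·66.3250 = 211.5791

L=211.579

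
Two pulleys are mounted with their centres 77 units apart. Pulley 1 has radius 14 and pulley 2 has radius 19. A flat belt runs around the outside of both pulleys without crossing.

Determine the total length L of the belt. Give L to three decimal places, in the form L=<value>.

open belt: β = asin((r2−r1)/C) = asin(5/77) = 3.7231°
wrap1 = π − 2β = 172.5538°
wrap2 = π + 2β = 187.4462°
tangent length = C·cosβ = 76.8375
L = r1·wrap1 + r2·wrap2 + 2·C·cosβ = 14·3.0116 + 19·3.2716 + 2·76.8375 = 257.9973

L=257.997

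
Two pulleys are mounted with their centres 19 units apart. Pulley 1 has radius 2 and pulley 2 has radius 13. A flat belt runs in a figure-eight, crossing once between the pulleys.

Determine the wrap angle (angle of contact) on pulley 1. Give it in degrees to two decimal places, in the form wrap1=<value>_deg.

wrap1=284.27_deg

crossed belt: β = asin((r1+r2)/C) = asin(15/19) = 52.1364°
wrap1 = wrap2 = π + 2β = 284.2727°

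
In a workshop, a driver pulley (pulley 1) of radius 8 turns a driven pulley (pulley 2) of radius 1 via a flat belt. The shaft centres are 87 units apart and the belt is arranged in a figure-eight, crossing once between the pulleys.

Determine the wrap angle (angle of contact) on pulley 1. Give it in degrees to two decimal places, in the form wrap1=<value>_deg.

wrap1=191.88_deg

crossed belt: β = asin((r1+r2)/C) = asin(9/87) = 5.9378°
wrap1 = wrap2 = π + 2β = 191.8755°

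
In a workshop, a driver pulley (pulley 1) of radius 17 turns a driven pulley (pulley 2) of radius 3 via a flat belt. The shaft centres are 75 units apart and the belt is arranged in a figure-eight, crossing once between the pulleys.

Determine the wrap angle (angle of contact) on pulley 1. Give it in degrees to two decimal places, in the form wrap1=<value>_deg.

wrap1=210.93_deg

crossed belt: β = asin((r1+r2)/C) = asin(20/75) = 15.4660°
wrap1 = wrap2 = π + 2β = 210.9320°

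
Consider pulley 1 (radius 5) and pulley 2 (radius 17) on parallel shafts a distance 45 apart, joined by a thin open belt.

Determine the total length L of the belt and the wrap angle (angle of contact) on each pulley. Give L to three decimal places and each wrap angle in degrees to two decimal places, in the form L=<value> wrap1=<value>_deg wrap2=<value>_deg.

L=162.334 wrap1=149.07_deg wrap2=210.93_deg

open belt: β = asin((r2−r1)/C) = asin(12/45) = 15.4660°
wrap1 = π − 2β = 149.0680°
wrap2 = π + 2β = 210.9320°
tangent length = C·cosβ = 43.3705
L = r1·wrap1 + r2·wrap2 + 2·C·cosβ = 5·2.6017 + 17·3.6815 + 2·43.3705 = 162.3344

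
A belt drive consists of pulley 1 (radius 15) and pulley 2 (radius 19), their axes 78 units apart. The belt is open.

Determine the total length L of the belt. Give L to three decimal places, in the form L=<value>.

open belt: β = asin((r2−r1)/C) = asin(4/78) = 2.9395°
wrap1 = π − 2β = 174.1209°
wrap2 = π + 2β = 185.8791°
tangent length = C·cosβ = 77.8974
L = r1·wrap1 + r2·wrap2 + 2·C·cosβ = 15·3.0390 + 19·3.2442 + 2·77.8974 = 263.0193

L=263.019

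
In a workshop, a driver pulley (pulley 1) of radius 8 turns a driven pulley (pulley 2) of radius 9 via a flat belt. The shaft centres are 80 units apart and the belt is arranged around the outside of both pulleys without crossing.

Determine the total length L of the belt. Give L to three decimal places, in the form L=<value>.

L=213.420

open belt: β = asin((r2−r1)/C) = asin(1/80) = 0.7162°
wrap1 = π − 2β = 178.5676°
wrap2 = π + 2β = 181.4324°
tangent length = C·cosβ = 79.9937
L = r1·wrap1 + r2·wrap2 + 2·C·cosβ = 8·3.1166 + 9·3.1666 + 2·79.9937 = 213.4196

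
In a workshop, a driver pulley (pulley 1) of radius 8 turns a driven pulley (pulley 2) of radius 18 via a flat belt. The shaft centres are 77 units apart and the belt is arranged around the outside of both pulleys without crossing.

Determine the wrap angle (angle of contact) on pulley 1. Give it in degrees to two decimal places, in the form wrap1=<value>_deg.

wrap1=165.08_deg

open belt: β = asin((r2−r1)/C) = asin(10/77) = 7.4621°
wrap1 = π − 2β = 165.0758°
wrap2 = π + 2β = 194.9242°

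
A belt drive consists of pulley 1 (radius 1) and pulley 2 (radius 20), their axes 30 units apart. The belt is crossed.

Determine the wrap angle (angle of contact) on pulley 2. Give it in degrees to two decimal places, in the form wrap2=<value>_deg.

crossed belt: β = asin((r1+r2)/C) = asin(21/30) = 44.4270°
wrap1 = wrap2 = π + 2β = 268.8540°

wrap2=268.85_deg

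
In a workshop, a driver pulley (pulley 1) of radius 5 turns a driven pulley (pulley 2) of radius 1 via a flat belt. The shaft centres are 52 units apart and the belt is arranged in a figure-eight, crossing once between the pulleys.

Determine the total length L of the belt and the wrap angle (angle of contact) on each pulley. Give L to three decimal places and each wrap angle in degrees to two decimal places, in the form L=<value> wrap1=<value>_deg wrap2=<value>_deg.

L=123.543 wrap1=193.25_deg wrap2=193.25_deg

crossed belt: β = asin((r1+r2)/C) = asin(6/52) = 6.6258°
wrap1 = wrap2 = π + 2β = 193.2516°
tangent length = C·cosβ = 51.6527
L = (r1+r2)·wrap + 2·C·cosβ = 6·3.3729 + 2·51.6527 = 123.5426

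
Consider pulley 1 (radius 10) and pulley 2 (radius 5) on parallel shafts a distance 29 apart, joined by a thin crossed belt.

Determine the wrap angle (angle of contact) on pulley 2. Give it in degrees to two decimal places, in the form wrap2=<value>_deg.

crossed belt: β = asin((r1+r2)/C) = asin(15/29) = 31.1474°
wrap1 = wrap2 = π + 2β = 242.2948°

wrap2=242.29_deg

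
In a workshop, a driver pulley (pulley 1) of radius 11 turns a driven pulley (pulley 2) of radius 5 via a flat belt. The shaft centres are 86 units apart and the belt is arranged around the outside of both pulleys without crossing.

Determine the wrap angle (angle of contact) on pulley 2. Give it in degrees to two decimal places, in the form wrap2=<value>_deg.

wrap2=172.00_deg

open belt: β = asin((r2−r1)/C) = asin(-6/86) = -4.0006°
wrap1 = π − 2β = 188.0013°
wrap2 = π + 2β = 171.9987°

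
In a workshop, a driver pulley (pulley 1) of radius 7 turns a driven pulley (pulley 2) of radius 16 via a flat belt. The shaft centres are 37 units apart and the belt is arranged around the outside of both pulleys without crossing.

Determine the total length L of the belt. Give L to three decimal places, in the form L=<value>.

L=148.457

open belt: β = asin((r2−r1)/C) = asin(9/37) = 14.0780°
wrap1 = π − 2β = 151.8439°
wrap2 = π + 2β = 208.1561°
tangent length = C·cosβ = 35.8887
L = r1·wrap1 + r2·wrap2 + 2·C·cosβ = 7·2.6502 + 16·3.6330 + 2·35.8887 = 148.4568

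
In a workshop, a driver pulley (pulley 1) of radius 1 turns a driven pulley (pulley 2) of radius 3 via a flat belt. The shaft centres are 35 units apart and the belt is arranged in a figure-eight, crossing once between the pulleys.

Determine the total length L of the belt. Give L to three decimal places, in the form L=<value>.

crossed belt: β = asin((r1+r2)/C) = asin(4/35) = 6.5624°
wrap1 = wrap2 = π + 2β = 193.1249°
tangent length = C·cosβ = 34.7707
L = (r1+r2)·wrap + 2·C·cosβ = 4·3.3707 + 2·34.7707 = 83.0240

L=83.024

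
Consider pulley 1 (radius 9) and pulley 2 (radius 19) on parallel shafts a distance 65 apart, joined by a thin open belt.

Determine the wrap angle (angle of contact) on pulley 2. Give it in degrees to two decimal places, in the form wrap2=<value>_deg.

open belt: β = asin((r2−r1)/C) = asin(10/65) = 8.8499°
wrap1 = π − 2β = 162.3002°
wrap2 = π + 2β = 197.6998°

wrap2=197.70_deg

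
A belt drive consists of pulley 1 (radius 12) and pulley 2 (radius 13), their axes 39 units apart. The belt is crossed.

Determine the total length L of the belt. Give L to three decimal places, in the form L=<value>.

crossed belt: β = asin((r1+r2)/C) = asin(25/39) = 39.8683°
wrap1 = wrap2 = π + 2β = 259.7367°
tangent length = C·cosβ = 29.9333
L = (r1+r2)·wrap + 2·C·cosβ = 25·4.5333 + 2·29.9333 = 173.1980

L=173.198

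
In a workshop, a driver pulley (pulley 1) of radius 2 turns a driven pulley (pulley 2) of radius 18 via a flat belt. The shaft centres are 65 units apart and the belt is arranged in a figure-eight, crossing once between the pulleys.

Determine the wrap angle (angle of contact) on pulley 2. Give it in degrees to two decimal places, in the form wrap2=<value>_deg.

wrap2=215.84_deg

crossed belt: β = asin((r1+r2)/C) = asin(20/65) = 17.9202°
wrap1 = wrap2 = π + 2β = 215.8404°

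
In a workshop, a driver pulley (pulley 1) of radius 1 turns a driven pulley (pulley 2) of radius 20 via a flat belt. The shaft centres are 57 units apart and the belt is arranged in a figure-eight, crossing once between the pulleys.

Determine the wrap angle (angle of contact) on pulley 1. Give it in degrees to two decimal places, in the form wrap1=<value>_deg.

crossed belt: β = asin((r1+r2)/C) = asin(21/57) = 21.6183°
wrap1 = wrap2 = π + 2β = 223.2365°

wrap1=223.24_deg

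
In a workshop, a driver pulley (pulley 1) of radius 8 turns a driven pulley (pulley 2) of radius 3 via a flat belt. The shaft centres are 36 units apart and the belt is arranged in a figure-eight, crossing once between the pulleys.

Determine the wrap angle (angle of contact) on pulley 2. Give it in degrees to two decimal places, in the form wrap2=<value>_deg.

wrap2=215.58_deg

crossed belt: β = asin((r1+r2)/C) = asin(11/36) = 17.7916°
wrap1 = wrap2 = π + 2β = 215.5832°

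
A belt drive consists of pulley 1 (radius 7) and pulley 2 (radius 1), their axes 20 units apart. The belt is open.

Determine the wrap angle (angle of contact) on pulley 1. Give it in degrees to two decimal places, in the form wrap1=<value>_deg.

wrap1=214.92_deg

open belt: β = asin((r2−r1)/C) = asin(-6/20) = -17.4576°
wrap1 = π − 2β = 214.9152°
wrap2 = π + 2β = 145.0848°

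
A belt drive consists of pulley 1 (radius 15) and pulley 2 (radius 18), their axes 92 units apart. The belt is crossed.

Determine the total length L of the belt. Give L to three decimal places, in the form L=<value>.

L=299.642

crossed belt: β = asin((r1+r2)/C) = asin(33/92) = 21.0201°
wrap1 = wrap2 = π + 2β = 222.0402°
tangent length = C·cosβ = 85.8778
L = (r1+r2)·wrap + 2·C·cosβ = 33·3.8753 + 2·85.8778 = 299.6416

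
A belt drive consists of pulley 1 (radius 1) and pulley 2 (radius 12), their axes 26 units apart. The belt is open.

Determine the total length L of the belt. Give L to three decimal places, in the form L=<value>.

L=97.568

open belt: β = asin((r2−r1)/C) = asin(11/26) = 25.0290°
wrap1 = π − 2β = 129.9420°
wrap2 = π + 2β = 230.0580°
tangent length = C·cosβ = 23.5584
L = r1·wrap1 + r2·wrap2 + 2·C·cosβ = 1·2.2679 + 12·4.0153 + 2·23.5584 = 97.5680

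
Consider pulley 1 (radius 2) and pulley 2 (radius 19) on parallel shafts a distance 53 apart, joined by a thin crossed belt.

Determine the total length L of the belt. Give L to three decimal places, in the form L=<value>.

L=180.409

crossed belt: β = asin((r1+r2)/C) = asin(21/53) = 23.3425°
wrap1 = wrap2 = π + 2β = 226.6850°
tangent length = C·cosβ = 48.6621
L = (r1+r2)·wrap + 2·C·cosβ = 21·3.9564 + 2·48.6621 = 180.4086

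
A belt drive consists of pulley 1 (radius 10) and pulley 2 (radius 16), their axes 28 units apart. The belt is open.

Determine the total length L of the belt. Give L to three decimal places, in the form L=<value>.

L=138.972

open belt: β = asin((r2−r1)/C) = asin(6/28) = 12.3736°
wrap1 = π − 2β = 155.2527°
wrap2 = π + 2β = 204.7473°
tangent length = C·cosβ = 27.3496
L = r1·wrap1 + r2·wrap2 + 2·C·cosβ = 10·2.7097 + 16·3.5735 + 2·27.3496 = 138.9721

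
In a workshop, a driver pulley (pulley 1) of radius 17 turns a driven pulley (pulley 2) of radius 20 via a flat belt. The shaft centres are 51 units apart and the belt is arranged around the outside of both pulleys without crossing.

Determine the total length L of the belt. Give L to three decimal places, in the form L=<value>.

L=218.415

open belt: β = asin((r2−r1)/C) = asin(3/51) = 3.3723°
wrap1 = π − 2β = 173.2554°
wrap2 = π + 2β = 186.7446°
tangent length = C·cosβ = 50.9117
L = r1·wrap1 + r2·wrap2 + 2·C·cosβ = 17·3.0239 + 20·3.2593 + 2·50.9117 = 218.4154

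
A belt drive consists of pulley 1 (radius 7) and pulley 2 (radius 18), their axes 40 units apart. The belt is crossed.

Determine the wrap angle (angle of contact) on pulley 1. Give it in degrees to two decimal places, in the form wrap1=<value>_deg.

wrap1=257.36_deg

crossed belt: β = asin((r1+r2)/C) = asin(25/40) = 38.6822°
wrap1 = wrap2 = π + 2β = 257.3644°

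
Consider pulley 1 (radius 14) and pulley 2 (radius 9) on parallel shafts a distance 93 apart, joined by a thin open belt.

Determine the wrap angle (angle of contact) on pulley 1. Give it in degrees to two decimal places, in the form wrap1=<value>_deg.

wrap1=186.16_deg

open belt: β = asin((r2−r1)/C) = asin(-5/93) = -3.0819°
wrap1 = π − 2β = 186.1638°
wrap2 = π + 2β = 173.8362°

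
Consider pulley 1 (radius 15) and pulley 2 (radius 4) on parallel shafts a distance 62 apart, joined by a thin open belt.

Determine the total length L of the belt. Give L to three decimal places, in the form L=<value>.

open belt: β = asin((r2−r1)/C) = asin(-11/62) = -10.2195°
wrap1 = π − 2β = 200.4390°
wrap2 = π + 2β = 159.5610°
tangent length = C·cosβ = 61.0164
L = r1·wrap1 + r2·wrap2 + 2·C·cosβ = 15·3.4983 + 4·2.7849 + 2·61.0164 = 185.6470

L=185.647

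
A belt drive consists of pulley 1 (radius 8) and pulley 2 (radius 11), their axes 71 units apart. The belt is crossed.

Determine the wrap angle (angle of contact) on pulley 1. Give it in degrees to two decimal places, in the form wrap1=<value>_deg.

crossed belt: β = asin((r1+r2)/C) = asin(19/71) = 15.5218°
wrap1 = wrap2 = π + 2β = 211.0437°

wrap1=211.04_deg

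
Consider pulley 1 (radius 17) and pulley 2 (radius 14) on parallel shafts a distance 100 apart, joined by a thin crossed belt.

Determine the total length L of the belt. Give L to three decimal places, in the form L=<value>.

crossed belt: β = asin((r1+r2)/C) = asin(31/100) = 18.0592°
wrap1 = wrap2 = π + 2β = 216.1185°
tangent length = C·cosβ = 95.0737
L = (r1+r2)·wrap + 2·C·cosβ = 31·3.7720 + 2·95.0737 = 307.0787

L=307.079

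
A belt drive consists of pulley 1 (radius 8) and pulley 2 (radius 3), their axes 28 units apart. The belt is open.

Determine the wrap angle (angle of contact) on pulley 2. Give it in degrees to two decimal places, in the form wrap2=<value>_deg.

wrap2=159.43_deg

open belt: β = asin((r2−r1)/C) = asin(-5/28) = -10.2866°
wrap1 = π − 2β = 200.5731°
wrap2 = π + 2β = 159.4269°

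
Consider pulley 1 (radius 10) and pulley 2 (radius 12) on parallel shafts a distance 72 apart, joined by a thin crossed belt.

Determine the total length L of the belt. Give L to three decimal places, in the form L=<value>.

crossed belt: β = asin((r1+r2)/C) = asin(22/72) = 17.7916°
wrap1 = wrap2 = π + 2β = 215.5832°
tangent length = C·cosβ = 68.5565
L = (r1+r2)·wrap + 2·C·cosβ = 22·3.7626 + 2·68.5565 = 219.8911

L=219.891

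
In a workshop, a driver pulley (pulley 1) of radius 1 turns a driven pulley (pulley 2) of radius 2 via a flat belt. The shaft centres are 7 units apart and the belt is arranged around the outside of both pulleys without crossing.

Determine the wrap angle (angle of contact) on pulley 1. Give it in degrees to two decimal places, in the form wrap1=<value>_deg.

wrap1=163.57_deg

open belt: β = asin((r2−r1)/C) = asin(1/7) = 8.2132°
wrap1 = π − 2β = 163.5736°
wrap2 = π + 2β = 196.4264°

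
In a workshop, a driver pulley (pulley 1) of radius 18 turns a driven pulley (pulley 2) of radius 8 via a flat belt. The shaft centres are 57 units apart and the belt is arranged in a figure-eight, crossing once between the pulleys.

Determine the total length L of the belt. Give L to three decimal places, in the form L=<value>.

L=207.761

crossed belt: β = asin((r1+r2)/C) = asin(26/57) = 27.1383°
wrap1 = wrap2 = π + 2β = 234.2767°
tangent length = C·cosβ = 50.7247
L = (r1+r2)·wrap + 2·C·cosβ = 26·4.0889 + 2·50.7247 = 207.7609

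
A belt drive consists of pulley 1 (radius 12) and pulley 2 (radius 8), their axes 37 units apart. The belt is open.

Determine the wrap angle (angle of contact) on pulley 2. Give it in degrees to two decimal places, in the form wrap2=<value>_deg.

open belt: β = asin((r2−r1)/C) = asin(-4/37) = -6.2063°
wrap1 = π − 2β = 192.4125°
wrap2 = π + 2β = 167.5875°

wrap2=167.59_deg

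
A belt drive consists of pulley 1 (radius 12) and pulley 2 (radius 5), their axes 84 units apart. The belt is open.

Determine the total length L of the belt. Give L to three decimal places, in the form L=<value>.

open belt: β = asin((r2−r1)/C) = asin(-7/84) = -4.7802°
wrap1 = π − 2β = 189.5604°
wrap2 = π + 2β = 170.4396°
tangent length = C·cosβ = 83.7078
L = r1·wrap1 + r2·wrap2 + 2·C·cosβ = 12·3.3085 + 5·2.9747 + 2·83.7078 = 221.9907

L=221.991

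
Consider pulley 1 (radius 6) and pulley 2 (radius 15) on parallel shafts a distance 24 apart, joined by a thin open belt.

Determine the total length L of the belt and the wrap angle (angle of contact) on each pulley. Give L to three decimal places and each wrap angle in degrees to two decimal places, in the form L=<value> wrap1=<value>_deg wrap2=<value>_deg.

L=117.390 wrap1=135.95_deg wrap2=224.05_deg

open belt: β = asin((r2−r1)/C) = asin(9/24) = 22.0243°
wrap1 = π − 2β = 135.9514°
wrap2 = π + 2β = 224.0486°
tangent length = C·cosβ = 22.2486
L = r1·wrap1 + r2·wrap2 + 2·C·cosβ = 6·2.3728 + 15·3.9104 + 2·22.2486 = 117.3898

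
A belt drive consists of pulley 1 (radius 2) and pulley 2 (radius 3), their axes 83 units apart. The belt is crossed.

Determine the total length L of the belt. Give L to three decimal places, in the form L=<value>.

crossed belt: β = asin((r1+r2)/C) = asin(5/83) = 3.4536°
wrap1 = wrap2 = π + 2β = 186.9073°
tangent length = C·cosβ = 82.8493
L = (r1+r2)·wrap + 2·C·cosβ = 5·3.2621 + 2·82.8493 = 182.0093

L=182.009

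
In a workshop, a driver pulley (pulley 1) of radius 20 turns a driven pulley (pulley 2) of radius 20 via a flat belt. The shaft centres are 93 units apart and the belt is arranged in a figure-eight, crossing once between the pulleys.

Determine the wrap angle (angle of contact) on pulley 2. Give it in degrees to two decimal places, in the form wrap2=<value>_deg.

wrap2=230.95_deg

crossed belt: β = asin((r1+r2)/C) = asin(40/93) = 25.4744°
wrap1 = wrap2 = π + 2β = 230.9488°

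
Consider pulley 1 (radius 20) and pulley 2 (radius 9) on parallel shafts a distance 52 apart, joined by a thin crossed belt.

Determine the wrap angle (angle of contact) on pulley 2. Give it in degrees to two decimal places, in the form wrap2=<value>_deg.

crossed belt: β = asin((r1+r2)/C) = asin(29/52) = 33.8964°
wrap1 = wrap2 = π + 2β = 247.7927°

wrap2=247.79_deg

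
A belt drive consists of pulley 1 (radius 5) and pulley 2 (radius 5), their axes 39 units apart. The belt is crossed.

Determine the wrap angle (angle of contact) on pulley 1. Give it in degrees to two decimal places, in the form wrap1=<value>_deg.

wrap1=209.71_deg

crossed belt: β = asin((r1+r2)/C) = asin(10/39) = 14.8572°
wrap1 = wrap2 = π + 2β = 209.7143°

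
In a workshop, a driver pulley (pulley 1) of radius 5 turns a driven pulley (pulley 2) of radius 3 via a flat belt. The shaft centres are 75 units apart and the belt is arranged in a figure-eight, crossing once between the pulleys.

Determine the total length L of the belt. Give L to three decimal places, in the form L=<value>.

L=175.987

crossed belt: β = asin((r1+r2)/C) = asin(8/75) = 6.1232°
wrap1 = wrap2 = π + 2β = 192.2464°
tangent length = C·cosβ = 74.5721
L = (r1+r2)·wrap + 2·C·cosβ = 8·3.3553 + 2·74.5721 = 175.9869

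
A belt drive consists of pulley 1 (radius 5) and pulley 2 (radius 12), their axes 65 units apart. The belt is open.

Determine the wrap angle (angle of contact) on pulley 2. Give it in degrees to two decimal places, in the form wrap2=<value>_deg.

open belt: β = asin((r2−r1)/C) = asin(7/65) = 6.1823°
wrap1 = π − 2β = 167.6354°
wrap2 = π + 2β = 192.3646°

wrap2=192.36_deg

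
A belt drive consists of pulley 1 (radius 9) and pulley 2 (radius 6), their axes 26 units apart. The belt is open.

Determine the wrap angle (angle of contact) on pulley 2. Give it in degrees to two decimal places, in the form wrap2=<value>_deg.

wrap2=166.75_deg

open belt: β = asin((r2−r1)/C) = asin(-3/26) = -6.6258°
wrap1 = π − 2β = 193.2516°
wrap2 = π + 2β = 166.7484°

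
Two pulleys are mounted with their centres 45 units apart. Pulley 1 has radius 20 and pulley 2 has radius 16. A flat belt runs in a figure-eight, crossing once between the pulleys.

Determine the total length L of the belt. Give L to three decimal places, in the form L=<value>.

crossed belt: β = asin((r1+r2)/C) = asin(36/45) = 53.1301°
wrap1 = wrap2 = π + 2β = 286.2602°
tangent length = C·cosβ = 27.0000
L = (r1+r2)·wrap + 2·C·cosβ = 36·4.9962 + 2·27.0000 = 233.8626

L=233.863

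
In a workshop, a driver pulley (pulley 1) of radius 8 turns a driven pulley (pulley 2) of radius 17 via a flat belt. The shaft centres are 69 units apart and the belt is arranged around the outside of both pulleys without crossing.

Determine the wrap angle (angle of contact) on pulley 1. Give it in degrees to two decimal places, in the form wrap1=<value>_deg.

open belt: β = asin((r2−r1)/C) = asin(9/69) = 7.4947°
wrap1 = π − 2β = 165.0106°
wrap2 = π + 2β = 194.9894°

wrap1=165.01_deg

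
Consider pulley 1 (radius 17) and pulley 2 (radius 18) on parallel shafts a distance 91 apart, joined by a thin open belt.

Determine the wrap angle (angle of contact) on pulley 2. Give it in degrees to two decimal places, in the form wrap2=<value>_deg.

open belt: β = asin((r2−r1)/C) = asin(1/91) = 0.6296°
wrap1 = π − 2β = 178.7407°
wrap2 = π + 2β = 181.2593°

wrap2=181.26_deg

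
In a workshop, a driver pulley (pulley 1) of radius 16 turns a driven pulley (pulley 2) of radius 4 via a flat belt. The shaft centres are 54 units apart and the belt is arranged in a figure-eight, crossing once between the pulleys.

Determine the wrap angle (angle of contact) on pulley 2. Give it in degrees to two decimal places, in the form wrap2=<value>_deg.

wrap2=223.48_deg

crossed belt: β = asin((r1+r2)/C) = asin(20/54) = 21.7385°
wrap1 = wrap2 = π + 2β = 223.4769°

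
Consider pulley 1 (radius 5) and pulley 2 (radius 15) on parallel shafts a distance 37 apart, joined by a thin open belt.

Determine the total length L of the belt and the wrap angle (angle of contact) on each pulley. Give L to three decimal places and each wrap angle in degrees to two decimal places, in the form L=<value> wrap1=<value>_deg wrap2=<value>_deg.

L=139.551 wrap1=148.64_deg wrap2=211.36_deg

open belt: β = asin((r2−r1)/C) = asin(10/37) = 15.6804°
wrap1 = π − 2β = 148.6393°
wrap2 = π + 2β = 211.3607°
tangent length = C·cosβ = 35.6230
L = r1·wrap1 + r2·wrap2 + 2·C·cosβ = 5·2.5942 + 15·3.6889 + 2·35.6230 = 139.5514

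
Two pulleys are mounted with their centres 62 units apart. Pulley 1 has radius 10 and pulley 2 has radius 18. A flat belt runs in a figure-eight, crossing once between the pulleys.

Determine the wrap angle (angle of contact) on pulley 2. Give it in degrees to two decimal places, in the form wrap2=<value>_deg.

crossed belt: β = asin((r1+r2)/C) = asin(28/62) = 26.8472°
wrap1 = wrap2 = π + 2β = 233.6944°

wrap2=233.69_deg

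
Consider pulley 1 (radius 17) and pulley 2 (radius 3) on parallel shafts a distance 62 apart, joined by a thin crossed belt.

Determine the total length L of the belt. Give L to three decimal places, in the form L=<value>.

L=193.341

crossed belt: β = asin((r1+r2)/C) = asin(20/62) = 18.8191°
wrap1 = wrap2 = π + 2β = 217.6381°
tangent length = C·cosβ = 58.6856
L = (r1+r2)·wrap + 2·C·cosβ = 20·3.7985 + 2·58.6856 = 193.3412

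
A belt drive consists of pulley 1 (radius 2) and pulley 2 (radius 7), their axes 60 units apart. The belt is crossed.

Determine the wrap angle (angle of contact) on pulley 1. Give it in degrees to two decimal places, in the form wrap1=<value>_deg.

crossed belt: β = asin((r1+r2)/C) = asin(9/60) = 8.6269°
wrap1 = wrap2 = π + 2β = 197.2539°

wrap1=197.25_deg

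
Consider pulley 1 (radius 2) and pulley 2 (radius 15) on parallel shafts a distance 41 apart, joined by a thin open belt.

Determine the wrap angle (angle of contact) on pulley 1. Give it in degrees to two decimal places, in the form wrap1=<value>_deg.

wrap1=143.03_deg

open belt: β = asin((r2−r1)/C) = asin(13/41) = 18.4860°
wrap1 = π − 2β = 143.0280°
wrap2 = π + 2β = 216.9720°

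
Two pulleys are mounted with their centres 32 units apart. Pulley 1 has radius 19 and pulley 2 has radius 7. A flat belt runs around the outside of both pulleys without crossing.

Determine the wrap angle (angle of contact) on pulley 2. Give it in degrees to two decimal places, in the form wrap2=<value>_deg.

open belt: β = asin((r2−r1)/C) = asin(-12/32) = -22.0243°
wrap1 = π − 2β = 224.0486°
wrap2 = π + 2β = 135.9514°

wrap2=135.95_deg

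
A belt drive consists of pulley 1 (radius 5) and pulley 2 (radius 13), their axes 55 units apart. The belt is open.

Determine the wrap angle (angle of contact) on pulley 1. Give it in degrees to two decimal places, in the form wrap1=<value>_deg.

open belt: β = asin((r2−r1)/C) = asin(8/55) = 8.3636°
wrap1 = π − 2β = 163.2728°
wrap2 = π + 2β = 196.7272°

wrap1=163.27_deg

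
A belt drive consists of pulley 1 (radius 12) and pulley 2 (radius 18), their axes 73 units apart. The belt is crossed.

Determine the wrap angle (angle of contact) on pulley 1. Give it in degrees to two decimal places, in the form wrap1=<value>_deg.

crossed belt: β = asin((r1+r2)/C) = asin(30/73) = 24.2651°
wrap1 = wrap2 = π + 2β = 228.5302°

wrap1=228.53_deg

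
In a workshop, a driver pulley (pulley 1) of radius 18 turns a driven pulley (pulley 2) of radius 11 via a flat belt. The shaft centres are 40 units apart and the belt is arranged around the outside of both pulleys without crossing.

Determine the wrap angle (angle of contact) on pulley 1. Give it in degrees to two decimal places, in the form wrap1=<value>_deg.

wrap1=200.16_deg

open belt: β = asin((r2−r1)/C) = asin(-7/40) = -10.0787°
wrap1 = π − 2β = 200.1573°
wrap2 = π + 2β = 159.8427°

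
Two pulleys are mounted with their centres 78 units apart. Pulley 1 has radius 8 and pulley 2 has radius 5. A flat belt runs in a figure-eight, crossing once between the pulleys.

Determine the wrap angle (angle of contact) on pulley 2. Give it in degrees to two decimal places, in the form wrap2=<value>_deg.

wrap2=199.19_deg

crossed belt: β = asin((r1+r2)/C) = asin(13/78) = 9.5941°
wrap1 = wrap2 = π + 2β = 199.1881°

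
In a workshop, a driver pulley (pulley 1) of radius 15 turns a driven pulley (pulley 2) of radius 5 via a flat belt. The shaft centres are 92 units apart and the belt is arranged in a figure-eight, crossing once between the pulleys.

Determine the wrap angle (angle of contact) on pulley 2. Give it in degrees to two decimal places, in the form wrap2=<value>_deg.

crossed belt: β = asin((r1+r2)/C) = asin(20/92) = 12.5559°
wrap1 = wrap2 = π + 2β = 205.1117°

wrap2=205.11_deg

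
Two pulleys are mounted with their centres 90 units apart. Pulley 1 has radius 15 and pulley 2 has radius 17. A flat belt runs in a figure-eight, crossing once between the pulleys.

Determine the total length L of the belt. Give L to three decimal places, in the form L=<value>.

crossed belt: β = asin((r1+r2)/C) = asin(32/90) = 20.8275°
wrap1 = wrap2 = π + 2β = 221.6550°
tangent length = C·cosβ = 84.1190
L = (r1+r2)·wrap + 2·C·cosβ = 32·3.8686 + 2·84.1190 = 292.0334

L=292.033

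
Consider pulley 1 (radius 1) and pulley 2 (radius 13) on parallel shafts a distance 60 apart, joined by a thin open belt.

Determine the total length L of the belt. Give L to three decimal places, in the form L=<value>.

L=166.390

open belt: β = asin((r2−r1)/C) = asin(12/60) = 11.5370°
wrap1 = π − 2β = 156.9261°
wrap2 = π + 2β = 203.0739°
tangent length = C·cosβ = 58.7878
L = r1·wrap1 + r2·wrap2 + 2·C·cosβ = 1·2.7389 + 13·3.5443 + 2·58.7878 = 166.3904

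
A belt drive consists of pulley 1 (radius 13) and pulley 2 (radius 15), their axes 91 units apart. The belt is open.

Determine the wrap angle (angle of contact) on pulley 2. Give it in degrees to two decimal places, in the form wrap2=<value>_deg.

open belt: β = asin((r2−r1)/C) = asin(2/91) = 1.2593°
wrap1 = π − 2β = 177.4813°
wrap2 = π + 2β = 182.5187°

wrap2=182.52_deg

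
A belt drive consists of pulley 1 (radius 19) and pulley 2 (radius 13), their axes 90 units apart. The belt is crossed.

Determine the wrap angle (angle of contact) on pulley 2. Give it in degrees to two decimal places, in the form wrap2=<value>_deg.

crossed belt: β = asin((r1+r2)/C) = asin(32/90) = 20.8275°
wrap1 = wrap2 = π + 2β = 221.6550°

wrap2=221.65_deg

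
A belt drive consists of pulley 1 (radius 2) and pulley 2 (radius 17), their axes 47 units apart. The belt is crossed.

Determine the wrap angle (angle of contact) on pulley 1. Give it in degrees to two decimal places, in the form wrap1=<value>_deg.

crossed belt: β = asin((r1+r2)/C) = asin(19/47) = 23.8445°
wrap1 = wrap2 = π + 2β = 227.6889°

wrap1=227.69_deg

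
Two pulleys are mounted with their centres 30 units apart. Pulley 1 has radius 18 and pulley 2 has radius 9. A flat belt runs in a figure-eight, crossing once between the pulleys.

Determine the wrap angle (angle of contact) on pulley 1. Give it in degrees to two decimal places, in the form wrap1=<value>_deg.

wrap1=308.32_deg

crossed belt: β = asin((r1+r2)/C) = asin(27/30) = 64.1581°
wrap1 = wrap2 = π + 2β = 308.3161°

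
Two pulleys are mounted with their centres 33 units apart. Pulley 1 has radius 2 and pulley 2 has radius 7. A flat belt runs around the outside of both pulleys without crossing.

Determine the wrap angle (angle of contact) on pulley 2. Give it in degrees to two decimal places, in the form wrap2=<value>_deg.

wrap2=197.43_deg

open belt: β = asin((r2−r1)/C) = asin(5/33) = 8.7147°
wrap1 = π − 2β = 162.5705°
wrap2 = π + 2β = 197.4295°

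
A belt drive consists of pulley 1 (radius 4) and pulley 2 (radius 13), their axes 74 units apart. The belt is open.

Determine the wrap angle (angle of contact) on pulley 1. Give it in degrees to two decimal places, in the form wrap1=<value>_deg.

wrap1=166.03_deg

open belt: β = asin((r2−r1)/C) = asin(9/74) = 6.9857°
wrap1 = π − 2β = 166.0286°
wrap2 = π + 2β = 193.9714°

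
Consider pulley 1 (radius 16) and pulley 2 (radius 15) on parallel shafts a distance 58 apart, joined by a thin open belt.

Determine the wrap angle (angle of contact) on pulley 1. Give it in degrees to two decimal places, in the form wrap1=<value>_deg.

open belt: β = asin((r2−r1)/C) = asin(-1/58) = -0.9879°
wrap1 = π − 2β = 181.9758°
wrap2 = π + 2β = 178.0242°

wrap1=181.98_deg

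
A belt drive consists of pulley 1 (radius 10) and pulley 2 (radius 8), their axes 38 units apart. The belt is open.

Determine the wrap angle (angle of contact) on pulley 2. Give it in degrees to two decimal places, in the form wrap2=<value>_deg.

open belt: β = asin((r2−r1)/C) = asin(-2/38) = -3.0170°
wrap1 = π − 2β = 186.0339°
wrap2 = π + 2β = 173.9661°

wrap2=173.97_deg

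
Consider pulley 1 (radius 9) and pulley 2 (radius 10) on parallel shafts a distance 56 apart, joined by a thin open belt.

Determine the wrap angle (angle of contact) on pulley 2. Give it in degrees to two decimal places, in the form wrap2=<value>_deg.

open belt: β = asin((r2−r1)/C) = asin(1/56) = 1.0232°
wrap1 = π − 2β = 177.9536°
wrap2 = π + 2β = 182.0464°

wrap2=182.05_deg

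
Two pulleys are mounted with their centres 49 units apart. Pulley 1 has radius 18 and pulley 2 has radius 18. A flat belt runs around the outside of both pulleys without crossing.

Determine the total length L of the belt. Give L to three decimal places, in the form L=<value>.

L=211.097

open belt: β = asin((r2−r1)/C) = asin(0/49) = 0.0000°
wrap1 = π − 2β = 180.0000°
wrap2 = π + 2β = 180.0000°
tangent length = C·cosβ = 49.0000
L = r1·wrap1 + r2·wrap2 + 2·C·cosβ = 18·3.1416 + 18·3.1416 + 2·49.0000 = 211.0973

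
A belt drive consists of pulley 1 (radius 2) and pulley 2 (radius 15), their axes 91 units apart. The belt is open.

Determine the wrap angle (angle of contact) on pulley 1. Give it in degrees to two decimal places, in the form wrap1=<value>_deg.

open belt: β = asin((r2−r1)/C) = asin(13/91) = 8.2132°
wrap1 = π − 2β = 163.5736°
wrap2 = π + 2β = 196.4264°

wrap1=163.57_deg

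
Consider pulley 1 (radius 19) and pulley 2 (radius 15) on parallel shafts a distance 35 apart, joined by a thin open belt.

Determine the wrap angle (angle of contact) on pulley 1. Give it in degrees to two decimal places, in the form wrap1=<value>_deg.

wrap1=193.12_deg

open belt: β = asin((r2−r1)/C) = asin(-4/35) = -6.5624°
wrap1 = π − 2β = 193.1249°
wrap2 = π + 2β = 166.8751°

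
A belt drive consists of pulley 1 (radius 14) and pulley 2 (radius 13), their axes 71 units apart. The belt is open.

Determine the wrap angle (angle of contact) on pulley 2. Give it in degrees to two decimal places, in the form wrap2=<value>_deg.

wrap2=178.39_deg

open belt: β = asin((r2−r1)/C) = asin(-1/71) = -0.8070°
wrap1 = π − 2β = 181.6140°
wrap2 = π + 2β = 178.3860°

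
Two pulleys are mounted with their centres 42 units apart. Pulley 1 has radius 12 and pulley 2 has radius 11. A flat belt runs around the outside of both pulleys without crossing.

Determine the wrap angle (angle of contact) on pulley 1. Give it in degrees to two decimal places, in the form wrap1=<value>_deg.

open belt: β = asin((r2−r1)/C) = asin(-1/42) = -1.3643°
wrap1 = π − 2β = 182.7286°
wrap2 = π + 2β = 177.2714°

wrap1=182.73_deg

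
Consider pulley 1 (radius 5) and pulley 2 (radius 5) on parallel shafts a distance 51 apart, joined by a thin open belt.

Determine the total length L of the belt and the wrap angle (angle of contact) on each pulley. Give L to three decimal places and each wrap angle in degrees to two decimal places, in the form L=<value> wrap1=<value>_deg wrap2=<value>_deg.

L=133.416 wrap1=180.00_deg wrap2=180.00_deg

open belt: β = asin((r2−r1)/C) = asin(0/51) = 0.0000°
wrap1 = π − 2β = 180.0000°
wrap2 = π + 2β = 180.0000°
tangent length = C·cosβ = 51.0000
L = r1·wrap1 + r2·wrap2 + 2·C·cosβ = 5·3.1416 + 5·3.1416 + 2·51.0000 = 133.4159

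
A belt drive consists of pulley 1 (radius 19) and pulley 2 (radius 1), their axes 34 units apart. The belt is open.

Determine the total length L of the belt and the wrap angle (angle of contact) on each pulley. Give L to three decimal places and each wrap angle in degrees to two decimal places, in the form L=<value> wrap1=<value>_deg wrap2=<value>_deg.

L=140.605 wrap1=243.93_deg wrap2=116.07_deg

open belt: β = asin((r2−r1)/C) = asin(-18/34) = -31.9657°
wrap1 = π − 2β = 243.9314°
wrap2 = π + 2β = 116.0686°
tangent length = C·cosβ = 28.8444
L = r1·wrap1 + r2·wrap2 + 2·C·cosβ = 19·4.2574 + 1·2.0258 + 2·28.8444 = 140.6053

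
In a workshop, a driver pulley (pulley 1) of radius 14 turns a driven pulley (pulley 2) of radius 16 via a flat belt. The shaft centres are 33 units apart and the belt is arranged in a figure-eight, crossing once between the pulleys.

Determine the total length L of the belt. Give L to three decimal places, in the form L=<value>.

L=190.209

crossed belt: β = asin((r1+r2)/C) = asin(30/33) = 65.3800°
wrap1 = wrap2 = π + 2β = 310.7600°
tangent length = C·cosβ = 13.7477
L = (r1+r2)·wrap + 2·C·cosβ = 30·5.4238 + 2·13.7477 = 190.2090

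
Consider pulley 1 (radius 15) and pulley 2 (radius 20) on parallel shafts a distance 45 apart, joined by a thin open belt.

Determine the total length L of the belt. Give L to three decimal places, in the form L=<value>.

L=200.512

open belt: β = asin((r2−r1)/C) = asin(5/45) = 6.3794°
wrap1 = π − 2β = 167.2413°
wrap2 = π + 2β = 192.7587°
tangent length = C·cosβ = 44.7214
L = r1·wrap1 + r2·wrap2 + 2·C·cosβ = 15·2.9189 + 20·3.3643 + 2·44.7214 = 200.5119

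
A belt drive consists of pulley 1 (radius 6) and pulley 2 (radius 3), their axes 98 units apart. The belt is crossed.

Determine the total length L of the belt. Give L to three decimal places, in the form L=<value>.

crossed belt: β = asin((r1+r2)/C) = asin(9/98) = 5.2693°
wrap1 = wrap2 = π + 2β = 190.5386°
tangent length = C·cosβ = 97.5859
L = (r1+r2)·wrap + 2·C·cosβ = 9·3.3255 + 2·97.5859 = 225.1014

L=225.101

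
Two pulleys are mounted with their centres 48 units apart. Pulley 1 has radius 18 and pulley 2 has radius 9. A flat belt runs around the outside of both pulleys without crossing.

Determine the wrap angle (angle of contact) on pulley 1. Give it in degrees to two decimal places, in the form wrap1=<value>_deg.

wrap1=201.61_deg

open belt: β = asin((r2−r1)/C) = asin(-9/48) = -10.8069°
wrap1 = π − 2β = 201.6138°
wrap2 = π + 2β = 158.3862°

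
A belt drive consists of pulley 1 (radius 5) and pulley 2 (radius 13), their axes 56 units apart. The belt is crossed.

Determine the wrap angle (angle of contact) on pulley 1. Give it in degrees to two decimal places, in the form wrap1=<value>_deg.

wrap1=217.50_deg

crossed belt: β = asin((r1+r2)/C) = asin(18/56) = 18.7493°
wrap1 = wrap2 = π + 2β = 217.4987°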